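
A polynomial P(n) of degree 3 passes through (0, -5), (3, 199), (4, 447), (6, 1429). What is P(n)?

Write P(n) = an^3 + bn^2 + cn + d. Substituting each data point gives a linear system:
  d = -5
  27a + 9b + 3c + d = 199
  64a + 16b + 4c + d = 447
  216a + 36b + 6c + d = 1429
Solving the system yields a = 6, b = 3, c = 5, d = -5.
So P(n) = 6n^3 + 3n^2 + 5n - 5.
Check: P(0) = -5. ✓

P(n) = 6n^3 + 3n^2 + 5n - 5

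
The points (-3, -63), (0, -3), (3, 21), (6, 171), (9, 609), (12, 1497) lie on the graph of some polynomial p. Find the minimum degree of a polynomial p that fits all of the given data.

Forward differences of the values at t = -3, 0, 3, 6, 9, 12:
  p  : -63  -3  21  171  609  1497
  Δ  : 60  24  150  438  888
  Δ^2: -36  126  288  450
  Δ^3: 162  162  162
  Δ^4: 0  0
  Δ^5: 0
The third differences are constant (162) and nonzero, while all higher differences vanish, so the minimal degree is 3.

3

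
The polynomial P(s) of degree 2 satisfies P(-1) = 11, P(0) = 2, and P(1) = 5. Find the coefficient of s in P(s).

Write P(s) = as^2 + bs + c. Substituting each data point gives a linear system:
  a - b + c = 11
  c = 2
  a + b + c = 5
Solving the system yields a = 6, b = -3, c = 2.
So P(s) = 6s^2 - 3s + 2.
The coefficient of s is -3.

-3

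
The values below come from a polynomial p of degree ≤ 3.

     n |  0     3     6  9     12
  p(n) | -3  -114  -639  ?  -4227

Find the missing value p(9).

-1902

The 4 known points determine the degree-3 polynomial uniquely.
Write p(n) = an^3 + bn^2 + cn + d. Substituting each data point gives a linear system:
  d = -3
  27a + 9b + 3c + d = -114
  216a + 36b + 6c + d = -639
  1728a + 144b + 12c + d = -4227
Solving the system yields a = -2, b = -5, c = -4, d = -3.
So p(n) = -2n^3 - 5n^2 - 4n - 3.
Then p(9) = -1902.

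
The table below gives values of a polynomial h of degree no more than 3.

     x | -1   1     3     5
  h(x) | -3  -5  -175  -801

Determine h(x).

Using the Lagrange interpolation formula with nodes -1, 1, 3, 5:
  L_0(x) = (x - 1)(x - 3)(x - 5) / -48
  L_1(x) = (x + 1)(x - 3)(x - 5) / 16
  L_2(x) = (x + 1)(x - 1)(x - 5) / -16
  L_3(x) = (x + 1)(x - 1)(x - 3) / 48
Then h(x) = -3·L_0(x) - 5·L_1(x) - 175·L_2(x) - 801·L_3(x).
Expanding and collecting terms gives h(x) = -6x^3 - 3x^2 + 5x - 1.
Check: h(3) = -175. ✓

h(x) = -6x^3 - 3x^2 + 5x - 1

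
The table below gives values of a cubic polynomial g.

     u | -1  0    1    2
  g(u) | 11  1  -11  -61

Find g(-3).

169

Forward differences of the values at u = -1, 0, 1, 2:
  g  : 11  1  -11  -61
  Δ  : -10  -12  -50
  Δ^2: -2  -38
  Δ^3: -36
The third differences are constant, confirming degree 3.
Interpolating (Newton forward form) and evaluating at u = -3 gives g(-3) = 169.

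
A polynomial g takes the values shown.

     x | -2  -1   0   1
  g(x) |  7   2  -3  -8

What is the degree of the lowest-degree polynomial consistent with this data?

1

Forward differences of the values at x = -2, -1, 0, 1:
  g  : 7  2  -3  -8
  Δ  : -5  -5  -5
  Δ^2: 0  0
  Δ^3: 0
The first differences are constant (-5) and nonzero, while all higher differences vanish, so the minimal degree is 1.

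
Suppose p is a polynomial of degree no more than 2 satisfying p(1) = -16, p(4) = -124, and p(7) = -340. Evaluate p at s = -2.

-16

Forward differences of the values at s = 1, 4, 7:
  p  : -16  -124  -340
  Δ  : -108  -216
  Δ^2: -108
The second differences are constant, confirming degree 2.
Interpolating (Newton forward form) and evaluating at s = -2 gives p(-2) = -16.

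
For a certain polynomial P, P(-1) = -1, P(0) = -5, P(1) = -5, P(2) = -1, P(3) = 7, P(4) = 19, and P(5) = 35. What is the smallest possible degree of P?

2

Forward differences of the values at n = -1, 0, 1, 2, 3, 4, 5:
  P  : -1  -5  -5  -1  7  19  35
  Δ  : -4  0  4  8  12  16
  Δ^2: 4  4  4  4  4
  Δ^3: 0  0  0  0
  Δ^4: 0  0  0
  Δ^5: 0  0
  Δ^6: 0
The second differences are constant (4) and nonzero, while all higher differences vanish, so the minimal degree is 2.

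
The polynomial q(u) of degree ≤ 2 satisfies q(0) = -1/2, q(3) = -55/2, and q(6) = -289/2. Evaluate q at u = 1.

1/2

Write q(u) = au^2 + bu + c. Substituting each data point gives a linear system:
  c = -1/2
  9a + 3b + c = -55/2
  36a + 6b + c = -289/2
Solving the system yields a = -5, b = 6, c = -1/2.
So q(u) = -5u^2 + 6u - 1/2.
Then q(1) = 1/2.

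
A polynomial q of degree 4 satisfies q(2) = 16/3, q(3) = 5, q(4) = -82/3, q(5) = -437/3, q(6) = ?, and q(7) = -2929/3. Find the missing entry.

On equispaced nodes a degree-4 polynomial has vanishing fifth forward difference, so
  - q(2) + 5·q(3) - 10·q(4) + 10·q(5) - 5·q(6) + q(7) = 0.
Substituting the known values and solving for q(6):
  -5·q(6) = 2140
  q(6) = -428.

-428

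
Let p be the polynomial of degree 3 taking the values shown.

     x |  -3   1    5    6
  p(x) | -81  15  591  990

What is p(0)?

6

Write p(x) = ax^3 + bx^2 + cx + d. Substituting each data point gives a linear system:
  -27a + 9b - 3c + d = -81
  a + b + c + d = 15
  125a + 25b + 5c + d = 591
  216a + 36b + 6c + d = 990
Solving the system yields a = 4, b = 3, c = 2, d = 6.
So p(x) = 4x³ + 3x² + 2x + 6.
Then p(0) = 6.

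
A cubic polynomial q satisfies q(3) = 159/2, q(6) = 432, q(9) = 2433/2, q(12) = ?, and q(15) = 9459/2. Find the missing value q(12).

On equispaced nodes a degree-3 polynomial has vanishing fourth forward difference, so
  q(3) - 4·q(6) + 6·q(9) - 4·q(12) + q(15) = 0.
Substituting the known values and solving for q(12):
  -4·q(12) = -10380
  q(12) = 2595.

2595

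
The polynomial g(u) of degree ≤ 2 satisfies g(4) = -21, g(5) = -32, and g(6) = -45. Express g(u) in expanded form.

g(u) = -u^2 - 2u + 3

Using the Lagrange interpolation formula with nodes 4, 5, 6:
  L_0(u) = (u - 5)(u - 6) / 2
  L_1(u) = (u - 4)(u - 6) / -1
  L_2(u) = (u - 4)(u - 5) / 2
Then g(u) = -21·L_0(u) - 32·L_1(u) - 45·L_2(u).
Expanding and collecting terms gives g(u) = -u^2 - 2u + 3.
Check: g(6) = -45. ✓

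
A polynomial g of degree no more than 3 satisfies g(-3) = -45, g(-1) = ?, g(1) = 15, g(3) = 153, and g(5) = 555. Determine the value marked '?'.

-3

On equispaced nodes a degree-3 polynomial has vanishing fourth forward difference, so
  g(-3) - 4·g(-1) + 6·g(1) - 4·g(3) + g(5) = 0.
Substituting the known values and solving for g(-1):
  -4·g(-1) = 12
  g(-1) = -3.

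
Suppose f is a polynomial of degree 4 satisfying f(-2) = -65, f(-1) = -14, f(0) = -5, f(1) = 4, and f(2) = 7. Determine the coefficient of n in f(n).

6

Write f(n) = an^4 + bn^3 + cn^2 + dn + e. Substituting each data point gives a linear system:
  16a - 8b + 4c - 2d + e = -65
  a - b + c - d + e = -14
  e = -5
  a + b + c + d + e = 4
  16a + 8b + 4c + 2d + e = 7
Solving the system yields a = -2, b = 3, c = 2, d = 6, e = -5.
So f(n) = -2n^4 + 3n^3 + 2n^2 + 6n - 5.
The coefficient of n is 6.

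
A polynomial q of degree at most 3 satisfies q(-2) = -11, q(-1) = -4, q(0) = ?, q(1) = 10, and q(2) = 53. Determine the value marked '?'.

-3

On equispaced nodes a degree-3 polynomial has vanishing fourth forward difference, so
  q(-2) - 4·q(-1) + 6·q(0) - 4·q(1) + q(2) = 0.
Substituting the known values and solving for q(0):
  6·q(0) = -18
  q(0) = -3.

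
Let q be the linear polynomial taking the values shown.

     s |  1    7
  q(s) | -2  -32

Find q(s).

Write q(s) = as + b. Substituting each data point gives a linear system:
  a + b = -2
  7a + b = -32
Solving the system yields a = -5, b = 3.
So q(s) = -5s + 3.
Check: q(7) = -32. ✓

q(s) = -5s + 3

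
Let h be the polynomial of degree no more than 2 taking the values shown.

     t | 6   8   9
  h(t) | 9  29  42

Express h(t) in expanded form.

h(t) = t^2 - 4t - 3

Write h(t) = at^2 + bt + c. Substituting each data point gives a linear system:
  36a + 6b + c = 9
  64a + 8b + c = 29
  81a + 9b + c = 42
Solving the system yields a = 1, b = -4, c = -3.
So h(t) = t^2 - 4t - 3.
Check: h(8) = 29. ✓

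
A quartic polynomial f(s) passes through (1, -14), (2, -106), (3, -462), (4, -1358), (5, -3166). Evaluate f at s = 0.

-6

Using the Lagrange interpolation formula with nodes 1, 2, 3, 4, 5:
  L_0(s) = (s - 2)(s - 3)(s - 4)(s - 5) / 24
  L_1(s) = (s - 1)(s - 3)(s - 4)(s - 5) / -6
  L_2(s) = (s - 1)(s - 2)(s - 4)(s - 5) / 4
  L_3(s) = (s - 1)(s - 2)(s - 3)(s - 5) / -6
  L_4(s) = (s - 1)(s - 2)(s - 3)(s - 4) / 24
Then f(s) = -14·L_0(s) - 106·L_1(s) - 462·L_2(s) - 1358·L_3(s) - 3166·L_4(s).
Expanding and collecting terms gives f(s) = -4s^4 - 6s^3 + 4s^2 - 2s - 6.
Evaluating at s = 0: f(0) = -6.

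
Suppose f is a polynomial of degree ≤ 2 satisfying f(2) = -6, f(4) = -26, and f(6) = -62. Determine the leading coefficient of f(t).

-2

Write f(t) = at^2 + bt + c. Substituting each data point gives a linear system:
  4a + 2b + c = -6
  16a + 4b + c = -26
  36a + 6b + c = -62
Solving the system yields a = -2, b = 2, c = -2.
So f(t) = -2t² + 2t - 2.
The leading coefficient is -2.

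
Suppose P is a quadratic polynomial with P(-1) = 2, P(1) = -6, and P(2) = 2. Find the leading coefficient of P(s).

4

Write P(s) = as^2 + bs + c. Substituting each data point gives a linear system:
  a - b + c = 2
  a + b + c = -6
  4a + 2b + c = 2
Solving the system yields a = 4, b = -4, c = -6.
So P(s) = 4s^2 - 4s - 6.
The leading coefficient is 4.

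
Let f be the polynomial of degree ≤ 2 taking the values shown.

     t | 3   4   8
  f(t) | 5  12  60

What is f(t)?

Using the Lagrange interpolation formula with nodes 3, 4, 8:
  L_0(t) = (t - 4)(t - 8) / 5
  L_1(t) = (t - 3)(t - 8) / -4
  L_2(t) = (t - 3)(t - 4) / 20
Then f(t) = 5·L_0(t) + 12·L_1(t) + 60·L_2(t).
Expanding and collecting terms gives f(t) = t^2 - 4.
Check: f(4) = 12. ✓

f(t) = t^2 - 4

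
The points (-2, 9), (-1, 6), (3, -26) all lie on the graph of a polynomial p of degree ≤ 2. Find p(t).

Write p(t) = at^2 + bt + c. Substituting each data point gives a linear system:
  4a - 2b + c = 9
  a - b + c = 6
  9a + 3b + c = -26
Solving the system yields a = -1, b = -6, c = 1.
So p(t) = -t^2 - 6t + 1.
Check: p(-1) = 6. ✓

p(t) = -t^2 - 6t + 1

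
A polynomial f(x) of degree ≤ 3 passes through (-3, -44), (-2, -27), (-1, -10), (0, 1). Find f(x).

Using the Lagrange interpolation formula with nodes -3, -2, -1, 0:
  L_0(x) = (x + 2)(x + 1)x / -6
  L_1(x) = (x + 3)(x + 1)x / 2
  L_2(x) = (x + 3)(x + 2)x / -2
  L_3(x) = (x + 3)(x + 2)(x + 1) / 6
Then f(x) = -44·L_0(x) - 27·L_1(x) - 10·L_2(x) + 1·L_3(x).
Expanding and collecting terms gives f(x) = -x^3 - 6x^2 + 6x + 1.
Check: f(0) = 1. ✓

f(x) = -x^3 - 6x^2 + 6x + 1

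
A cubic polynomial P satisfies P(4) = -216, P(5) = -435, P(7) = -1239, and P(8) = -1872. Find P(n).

Using the Lagrange interpolation formula with nodes 4, 5, 7, 8:
  L_0(n) = (n - 5)(n - 7)(n - 8) / -12
  L_1(n) = (n - 4)(n - 7)(n - 8) / 6
  L_2(n) = (n - 4)(n - 5)(n - 8) / -6
  L_3(n) = (n - 4)(n - 5)(n - 7) / 12
Then P(n) = -216·L_0(n) - 435·L_1(n) - 1239·L_2(n) - 1872·L_3(n).
Expanding and collecting terms gives P(n) = -4n^3 + 3n^2 - 2n.
Check: P(4) = -216. ✓

P(n) = -4n^3 + 3n^2 - 2n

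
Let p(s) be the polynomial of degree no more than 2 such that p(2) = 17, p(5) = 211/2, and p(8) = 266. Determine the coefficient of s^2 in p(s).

4

Write p(s) = as^2 + bs + c. Substituting each data point gives a linear system:
  4a + 2b + c = 17
  25a + 5b + c = 211/2
  64a + 8b + c = 266
Solving the system yields a = 4, b = 3/2, c = -2.
So p(s) = 4s^2 + (3/2)s - 2.
The leading coefficient is 4.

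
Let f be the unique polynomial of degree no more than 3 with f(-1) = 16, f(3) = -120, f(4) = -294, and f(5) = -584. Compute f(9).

Using the Lagrange interpolation formula with nodes -1, 3, 4, 5:
  L_0(x) = (x - 3)(x - 4)(x - 5) / -120
  L_1(x) = (x + 1)(x - 4)(x - 5) / 8
  L_2(x) = (x + 1)(x - 3)(x - 5) / -5
  L_3(x) = (x + 1)(x - 3)(x - 4) / 12
Then f(x) = 16·L_0(x) - 120·L_1(x) - 294·L_2(x) - 584·L_3(x).
Expanding and collecting terms gives f(x) = -5x^3 + 2x^2 - 3x + 6.
Evaluating at x = 9: f(9) = -3504.

-3504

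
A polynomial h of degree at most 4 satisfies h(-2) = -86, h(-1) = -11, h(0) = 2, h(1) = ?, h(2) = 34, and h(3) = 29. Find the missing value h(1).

13

The 5 known points determine the degree-4 polynomial uniquely.
Write h(t) = at^4 + bt^3 + ct^2 + dt + e. Substituting each data point gives a linear system:
  16a - 8b + 4c - 2d + e = -86
  a - b + c - d + e = -11
  e = 2
  16a + 8b + 4c + 2d + e = 34
  81a + 27b + 9c + 3d + e = 29
Solving the system yields a = -2, b = 6, c = 1, d = 6, e = 2.
So h(t) = -2t^4 + 6t^3 + t^2 + 6t + 2.
Then h(1) = 13.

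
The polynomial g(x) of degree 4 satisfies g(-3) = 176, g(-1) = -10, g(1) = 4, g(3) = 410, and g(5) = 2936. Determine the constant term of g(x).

Write g(x) = ax^4 + bx^3 + cx^2 + dx + e. Substituting each data point gives a linear system:
  81a - 27b + 9c - 3d + e = 176
  a - b + c - d + e = -10
  a + b + c + d + e = 4
  81a + 27b + 9c + 3d + e = 410
  625a + 125b + 25c + 5d + e = 2936
Solving the system yields a = 4, b = 4, c = -3, d = 3, e = -4.
So g(x) = 4x^4 + 4x^3 - 3x^2 + 3x - 4.
The constant term is -4.

-4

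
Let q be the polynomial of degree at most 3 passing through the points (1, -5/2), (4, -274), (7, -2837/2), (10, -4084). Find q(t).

q(t) = -4t^3 - (1/2)t^2 - 4t + 6

Using the Lagrange interpolation formula with nodes 1, 4, 7, 10:
  L_0(t) = (t - 4)(t - 7)(t - 10) / -162
  L_1(t) = (t - 1)(t - 7)(t - 10) / 54
  L_2(t) = (t - 1)(t - 4)(t - 10) / -54
  L_3(t) = (t - 1)(t - 4)(t - 7) / 162
Then q(t) = -5/2·L_0(t) - 274·L_1(t) - 2837/2·L_2(t) - 4084·L_3(t).
Expanding and collecting terms gives q(t) = -4t³ - (1/2)t² - 4t + 6.
Check: q(4) = -274. ✓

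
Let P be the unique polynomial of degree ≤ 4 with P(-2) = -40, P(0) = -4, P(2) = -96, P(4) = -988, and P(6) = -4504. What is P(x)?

Write P(x) = ax^4 + bx^3 + cx^2 + dx + e. Substituting each data point gives a linear system:
  16a - 8b + 4c - 2d + e = -40
  e = -4
  16a + 8b + 4c + 2d + e = -96
  256a + 64b + 16c + 4d + e = -988
  1296a + 216b + 36c + 6d + e = -4504
Solving the system yields a = -3, b = -2, c = -4, d = -6, e = -4.
So P(x) = -3x⁴ - 2x³ - 4x² - 6x - 4.
Check: P(4) = -988. ✓

P(x) = -3x^4 - 2x^3 - 4x^2 - 6x - 4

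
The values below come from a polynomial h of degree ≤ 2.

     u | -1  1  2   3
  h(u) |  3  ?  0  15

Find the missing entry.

-7

The 3 known points determine the degree-2 polynomial uniquely.
Write h(u) = au^2 + bu + c. Substituting each data point gives a linear system:
  a - b + c = 3
  4a + 2b + c = 0
  9a + 3b + c = 15
Solving the system yields a = 4, b = -5, c = -6.
So h(u) = 4u^2 - 5u - 6.
Then h(1) = -7.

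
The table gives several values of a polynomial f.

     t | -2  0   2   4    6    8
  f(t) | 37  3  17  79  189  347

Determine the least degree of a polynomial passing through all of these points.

Forward differences of the values at t = -2, 0, 2, 4, 6, 8:
  f  : 37  3  17  79  189  347
  Δ  : -34  14  62  110  158
  Δ^2: 48  48  48  48
  Δ^3: 0  0  0
  Δ^4: 0  0
  Δ^5: 0
The second differences are constant (48) and nonzero, while all higher differences vanish, so the minimal degree is 2.

2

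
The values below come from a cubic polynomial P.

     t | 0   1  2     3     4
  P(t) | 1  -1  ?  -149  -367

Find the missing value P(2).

On equispaced nodes a degree-3 polynomial has vanishing fourth forward difference, so
  P(0) - 4·P(1) + 6·P(2) - 4·P(3) + P(4) = 0.
Substituting the known values and solving for P(2):
  6·P(2) = -234
  P(2) = -39.

-39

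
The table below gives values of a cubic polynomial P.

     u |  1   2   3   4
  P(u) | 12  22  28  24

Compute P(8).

-212

Write P(u) = au^3 + bu^2 + cu + d. Substituting each data point gives a linear system:
  a + b + c + d = 12
  8a + 4b + 2c + d = 22
  27a + 9b + 3c + d = 28
  64a + 16b + 4c + d = 24
Solving the system yields a = -1, b = 4, c = 5, d = 4.
So P(u) = -u³ + 4u² + 5u + 4.
Then P(8) = -212.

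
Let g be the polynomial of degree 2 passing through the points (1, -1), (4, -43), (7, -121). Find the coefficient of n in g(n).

-4

Write g(n) = an^2 + bn + c. Substituting each data point gives a linear system:
  a + b + c = -1
  16a + 4b + c = -43
  49a + 7b + c = -121
Solving the system yields a = -2, b = -4, c = 5.
So g(n) = -2n² - 4n + 5.
The coefficient of n is -4.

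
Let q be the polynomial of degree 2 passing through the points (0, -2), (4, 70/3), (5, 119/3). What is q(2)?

Using the Lagrange interpolation formula with nodes 0, 4, 5:
  L_0(n) = (n - 4)(n - 5) / 20
  L_1(n) = n(n - 5) / -4
  L_2(n) = n(n - 4) / 5
Then q(n) = -2·L_0(n) + 70/3·L_1(n) + 119/3·L_2(n).
Expanding and collecting terms gives q(n) = 2n^2 - (5/3)n - 2.
Evaluating at n = 2: q(2) = 8/3.

8/3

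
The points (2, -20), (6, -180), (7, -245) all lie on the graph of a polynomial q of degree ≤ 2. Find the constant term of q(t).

0

Write q(t) = at^2 + bt + c. Substituting each data point gives a linear system:
  4a + 2b + c = -20
  36a + 6b + c = -180
  49a + 7b + c = -245
Solving the system yields a = -5, b = 0, c = 0.
So q(t) = -5t^2.
The constant term is 0.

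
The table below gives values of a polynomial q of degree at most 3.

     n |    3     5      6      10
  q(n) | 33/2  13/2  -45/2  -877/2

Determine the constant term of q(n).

Write q(n) = an^3 + bn^2 + cn + d. Substituting each data point gives a linear system:
  27a + 9b + 3c + d = 33/2
  125a + 25b + 5c + d = 13/2
  216a + 36b + 6c + d = -45/2
  1000a + 100b + 10c + d = -877/2
Solving the system yields a = -1, b = 6, c = -4, d = 3/2.
So q(n) = -n³ + 6n² - 4n + 3/2.
The constant term is 3/2.

3/2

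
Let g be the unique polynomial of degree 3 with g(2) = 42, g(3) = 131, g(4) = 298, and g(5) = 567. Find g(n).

g(n) = 4n^3 + 3n^2 - 2n + 2

Using the Lagrange interpolation formula with nodes 2, 3, 4, 5:
  L_0(n) = (n - 3)(n - 4)(n - 5) / -6
  L_1(n) = (n - 2)(n - 4)(n - 5) / 2
  L_2(n) = (n - 2)(n - 3)(n - 5) / -2
  L_3(n) = (n - 2)(n - 3)(n - 4) / 6
Then g(n) = 42·L_0(n) + 131·L_1(n) + 298·L_2(n) + 567·L_3(n).
Expanding and collecting terms gives g(n) = 4n^3 + 3n^2 - 2n + 2.
Check: g(4) = 298. ✓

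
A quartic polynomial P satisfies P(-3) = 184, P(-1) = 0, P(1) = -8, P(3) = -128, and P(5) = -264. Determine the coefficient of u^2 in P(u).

Write P(u) = au^4 + bu^3 + cu^2 + du + e. Substituting each data point gives a linear system:
  81a - 27b + 9c - 3d + e = 184
  a - b + c - d + e = 0
  a + b + c + d + e = -8
  81a + 27b + 9c + 3d + e = -128
  625a + 125b + 25c + 5d + e = -264
Solving the system yields a = 1, b = -6, c = -6, d = 2, e = 1.
So P(u) = u^4 - 6u^3 - 6u^2 + 2u + 1.
The coefficient of u^2 is -6.

-6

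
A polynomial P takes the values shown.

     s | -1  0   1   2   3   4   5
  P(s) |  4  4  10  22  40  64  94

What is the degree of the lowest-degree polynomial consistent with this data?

2

Forward differences of the values at s = -1, 0, 1, 2, 3, 4, 5:
  P  : 4  4  10  22  40  64  94
  Δ  : 0  6  12  18  24  30
  Δ^2: 6  6  6  6  6
  Δ^3: 0  0  0  0
  Δ^4: 0  0  0
  Δ^5: 0  0
  Δ^6: 0
The second differences are constant (6) and nonzero, while all higher differences vanish, so the minimal degree is 2.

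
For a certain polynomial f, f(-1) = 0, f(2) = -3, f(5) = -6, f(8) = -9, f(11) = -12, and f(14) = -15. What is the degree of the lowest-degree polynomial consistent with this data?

1

Forward differences of the values at n = -1, 2, 5, 8, 11, 14:
  f  : 0  -3  -6  -9  -12  -15
  Δ  : -3  -3  -3  -3  -3
  Δ^2: 0  0  0  0
  Δ^3: 0  0  0
  Δ^4: 0  0
  Δ^5: 0
The first differences are constant (-3) and nonzero, while all higher differences vanish, so the minimal degree is 1.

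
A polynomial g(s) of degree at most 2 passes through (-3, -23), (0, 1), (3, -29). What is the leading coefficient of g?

-3

Write g(s) = as^2 + bs + c. Substituting each data point gives a linear system:
  9a - 3b + c = -23
  c = 1
  9a + 3b + c = -29
Solving the system yields a = -3, b = -1, c = 1.
So g(s) = -3s^2 - s + 1.
The leading coefficient is -3.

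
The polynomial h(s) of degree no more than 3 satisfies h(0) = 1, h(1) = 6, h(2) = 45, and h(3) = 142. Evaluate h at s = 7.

1590

Using the Lagrange interpolation formula with nodes 0, 1, 2, 3:
  L_0(s) = (s - 1)(s - 2)(s - 3) / -6
  L_1(s) = s(s - 2)(s - 3) / 2
  L_2(s) = s(s - 1)(s - 3) / -2
  L_3(s) = s(s - 1)(s - 2) / 6
Then h(s) = 1·L_0(s) + 6·L_1(s) + 45·L_2(s) + 142·L_3(s).
Expanding and collecting terms gives h(s) = 4s^3 + 5s^2 - 4s + 1.
Evaluating at s = 7: h(7) = 1590.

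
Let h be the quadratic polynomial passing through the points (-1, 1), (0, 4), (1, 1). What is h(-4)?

Using the Lagrange interpolation formula with nodes -1, 0, 1:
  L_0(x) = x(x - 1) / 2
  L_1(x) = (x + 1)(x - 1) / -1
  L_2(x) = (x + 1)x / 2
Then h(x) = 1·L_0(x) + 4·L_1(x) + 1·L_2(x).
Expanding and collecting terms gives h(x) = -3x² + 4.
Evaluating at x = -4: h(-4) = -44.

-44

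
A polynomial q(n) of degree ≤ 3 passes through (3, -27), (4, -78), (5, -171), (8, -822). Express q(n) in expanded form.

Using the Lagrange interpolation formula with nodes 3, 4, 5, 8:
  L_0(n) = (n - 4)(n - 5)(n - 8) / -10
  L_1(n) = (n - 3)(n - 5)(n - 8) / 4
  L_2(n) = (n - 3)(n - 4)(n - 8) / -6
  L_3(n) = (n - 3)(n - 4)(n - 5) / 60
Then q(n) = -27·L_0(n) - 78·L_1(n) - 171·L_2(n) - 822·L_3(n).
Expanding and collecting terms gives q(n) = -2n^3 + 3n^2 + 2n - 6.
Check: q(5) = -171. ✓

q(n) = -2n^3 + 3n^2 + 2n - 6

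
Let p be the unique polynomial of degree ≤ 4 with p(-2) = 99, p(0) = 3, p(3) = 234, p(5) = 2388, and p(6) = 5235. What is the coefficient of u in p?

Write p(u) = au^4 + bu^3 + cu^2 + du + e. Substituting each data point gives a linear system:
  16a - 8b + 4c - 2d + e = 99
  e = 3
  81a + 27b + 9c + 3d + e = 234
  625a + 125b + 25c + 5d + e = 2388
  1296a + 216b + 36c + 6d + e = 5235
Solving the system yields a = 5, b = -5, c = -5, d = 2, e = 3.
So p(u) = 5u⁴ - 5u³ - 5u² + 2u + 3.
The coefficient of u is 2.

2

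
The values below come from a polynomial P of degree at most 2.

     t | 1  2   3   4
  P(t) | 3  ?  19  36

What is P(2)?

8

The 3 known points determine the degree-2 polynomial uniquely.
Write P(t) = at^2 + bt + c. Substituting each data point gives a linear system:
  a + b + c = 3
  9a + 3b + c = 19
  16a + 4b + c = 36
Solving the system yields a = 3, b = -4, c = 4.
So P(t) = 3t^2 - 4t + 4.
Then P(2) = 8.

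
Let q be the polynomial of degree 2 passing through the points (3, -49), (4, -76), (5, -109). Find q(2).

-28

Using the Lagrange interpolation formula with nodes 3, 4, 5:
  L_0(n) = (n - 4)(n - 5) / 2
  L_1(n) = (n - 3)(n - 5) / -1
  L_2(n) = (n - 3)(n - 4) / 2
Then q(n) = -49·L_0(n) - 76·L_1(n) - 109·L_2(n).
Expanding and collecting terms gives q(n) = -3n² - 6n - 4.
Evaluating at n = 2: q(2) = -28.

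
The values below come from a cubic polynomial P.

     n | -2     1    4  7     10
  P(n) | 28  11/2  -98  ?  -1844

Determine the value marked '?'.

-1213/2

On equispaced nodes a degree-3 polynomial has vanishing fourth forward difference, so
  P(-2) - 4·P(1) + 6·P(4) - 4·P(7) + P(10) = 0.
Substituting the known values and solving for P(7):
  -4·P(7) = 2426
  P(7) = -1213/2.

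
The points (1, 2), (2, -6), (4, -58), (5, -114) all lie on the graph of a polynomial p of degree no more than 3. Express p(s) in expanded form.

Write p(s) = as^3 + bs^2 + cs + d. Substituting each data point gives a linear system:
  a + b + c + d = 2
  8a + 4b + 2c + d = -6
  64a + 16b + 4c + d = -58
  125a + 25b + 5c + d = -114
Solving the system yields a = -1, b = 1, c = -4, d = 6.
So p(s) = -s^3 + s^2 - 4s + 6.
Check: p(1) = 2. ✓

p(s) = -s^3 + s^2 - 4s + 6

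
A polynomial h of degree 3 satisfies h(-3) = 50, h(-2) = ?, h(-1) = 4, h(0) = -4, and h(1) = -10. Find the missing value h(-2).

20

On equispaced nodes a degree-3 polynomial has vanishing fourth forward difference, so
  h(-3) - 4·h(-2) + 6·h(-1) - 4·h(0) + h(1) = 0.
Substituting the known values and solving for h(-2):
  -4·h(-2) = -80
  h(-2) = 20.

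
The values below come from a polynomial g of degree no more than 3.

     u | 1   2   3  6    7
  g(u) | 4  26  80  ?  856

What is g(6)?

The 4 known points determine the degree-3 polynomial uniquely.
Write g(u) = au^3 + bu^2 + cu + d. Substituting each data point gives a linear system:
  a + b + c + d = 4
  8a + 4b + 2c + d = 26
  27a + 9b + 3c + d = 80
  343a + 49b + 7c + d = 856
Solving the system yields a = 2, b = 4, c = -4, d = 2.
So g(u) = 2u^3 + 4u^2 - 4u + 2.
Then g(6) = 554.

554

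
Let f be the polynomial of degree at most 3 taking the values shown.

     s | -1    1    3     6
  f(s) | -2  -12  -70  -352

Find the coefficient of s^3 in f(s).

-1

Write f(s) = as^3 + bs^2 + cs + d. Substituting each data point gives a linear system:
  -a + b - c + d = -2
  a + b + c + d = -12
  27a + 9b + 3c + d = -70
  216a + 36b + 6c + d = -352
Solving the system yields a = -1, b = -3, c = -4, d = -4.
So f(s) = -s³ - 3s² - 4s - 4.
The leading coefficient is -1.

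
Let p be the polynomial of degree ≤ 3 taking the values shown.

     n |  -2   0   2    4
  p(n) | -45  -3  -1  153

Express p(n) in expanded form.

p(n) = 4n^3 - 5n^2 - 5n - 3

Write p(n) = an^3 + bn^2 + cn + d. Substituting each data point gives a linear system:
  -8a + 4b - 2c + d = -45
  d = -3
  8a + 4b + 2c + d = -1
  64a + 16b + 4c + d = 153
Solving the system yields a = 4, b = -5, c = -5, d = -3.
So p(n) = 4n³ - 5n² - 5n - 3.
Check: p(4) = 153. ✓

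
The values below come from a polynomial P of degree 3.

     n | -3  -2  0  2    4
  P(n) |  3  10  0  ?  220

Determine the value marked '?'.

The 4 known points determine the degree-3 polynomial uniquely.
Write P(n) = an^3 + bn^2 + cn + d. Substituting each data point gives a linear system:
  -27a + 9b - 3c + d = 3
  -8a + 4b - 2c + d = 10
  d = 0
  64a + 16b + 4c + d = 220
Solving the system yields a = 2, b = 6, c = -1, d = 0.
So P(n) = 2n^3 + 6n^2 - n.
Then P(2) = 38.

38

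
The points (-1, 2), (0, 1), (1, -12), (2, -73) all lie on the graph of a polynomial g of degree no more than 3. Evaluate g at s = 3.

Forward differences of the values at s = -1, 0, 1, 2:
  g  : 2  1  -12  -73
  Δ  : -1  -13  -61
  Δ^2: -12  -48
  Δ^3: -36
The third differences are constant, confirming degree 3.
Interpolating (Newton forward form) and evaluating at s = 3 gives g(3) = -218.

-218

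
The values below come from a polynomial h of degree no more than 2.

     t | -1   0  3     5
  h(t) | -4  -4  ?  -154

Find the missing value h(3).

The 3 known points determine the degree-2 polynomial uniquely.
Write h(t) = at^2 + bt + c. Substituting each data point gives a linear system:
  a - b + c = -4
  c = -4
  25a + 5b + c = -154
Solving the system yields a = -5, b = -5, c = -4.
So h(t) = -5t^2 - 5t - 4.
Then h(3) = -64.

-64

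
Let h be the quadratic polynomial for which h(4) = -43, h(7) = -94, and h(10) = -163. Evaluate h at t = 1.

-10

Forward differences of the values at t = 4, 7, 10:
  h  : -43  -94  -163
  Δ  : -51  -69
  Δ^2: -18
The second differences are constant, confirming degree 2.
Interpolating (Newton forward form) and evaluating at t = 1 gives h(1) = -10.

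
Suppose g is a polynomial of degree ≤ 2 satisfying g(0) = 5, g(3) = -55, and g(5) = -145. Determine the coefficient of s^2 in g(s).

-5

Write g(s) = as^2 + bs + c. Substituting each data point gives a linear system:
  c = 5
  9a + 3b + c = -55
  25a + 5b + c = -145
Solving the system yields a = -5, b = -5, c = 5.
So g(s) = -5s^2 - 5s + 5.
The leading coefficient is -5.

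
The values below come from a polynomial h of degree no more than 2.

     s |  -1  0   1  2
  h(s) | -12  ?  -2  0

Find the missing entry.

The 3 known points determine the degree-2 polynomial uniquely.
Write h(s) = as^2 + bs + c. Substituting each data point gives a linear system:
  a - b + c = -12
  a + b + c = -2
  4a + 2b + c = 0
Solving the system yields a = -1, b = 5, c = -6.
So h(s) = -s^2 + 5s - 6.
Then h(0) = -6.

-6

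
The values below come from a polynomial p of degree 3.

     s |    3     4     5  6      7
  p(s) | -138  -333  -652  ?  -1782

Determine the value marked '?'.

-1125

The 4 known points determine the degree-3 polynomial uniquely.
Write p(s) = as^3 + bs^2 + cs + d. Substituting each data point gives a linear system:
  27a + 9b + 3c + d = -138
  64a + 16b + 4c + d = -333
  125a + 25b + 5c + d = -652
  343a + 49b + 7c + d = -1782
Solving the system yields a = -5, b = -2, c = 4, d = 3.
So p(s) = -5s³ - 2s² + 4s + 3.
Then p(6) = -1125.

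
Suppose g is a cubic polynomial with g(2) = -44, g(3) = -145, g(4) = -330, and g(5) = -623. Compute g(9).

-3355

Write g(n) = an^3 + bn^2 + cn + d. Substituting each data point gives a linear system:
  8a + 4b + 2c + d = -44
  27a + 9b + 3c + d = -145
  64a + 16b + 4c + d = -330
  125a + 25b + 5c + d = -623
Solving the system yields a = -4, b = -6, c = 5, d = 2.
So g(n) = -4n^3 - 6n^2 + 5n + 2.
Then g(9) = -3355.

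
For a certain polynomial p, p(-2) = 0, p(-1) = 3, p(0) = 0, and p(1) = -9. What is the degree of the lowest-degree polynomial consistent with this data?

2

Forward differences of the values at t = -2, -1, 0, 1:
  p  : 0  3  0  -9
  Δ  : 3  -3  -9
  Δ^2: -6  -6
  Δ^3: 0
The second differences are constant (-6) and nonzero, while all higher differences vanish, so the minimal degree is 2.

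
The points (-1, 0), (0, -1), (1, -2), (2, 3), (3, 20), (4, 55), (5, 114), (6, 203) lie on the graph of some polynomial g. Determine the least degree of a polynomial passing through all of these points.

Forward differences of the values at u = -1, 0, 1, 2, 3, 4, 5, 6:
  g  : 0  -1  -2  3  20  55  114  203
  Δ  : -1  -1  5  17  35  59  89
  Δ^2: 0  6  12  18  24  30
  Δ^3: 6  6  6  6  6
  Δ^4: 0  0  0  0
  Δ^5: 0  0  0
  Δ^6: 0  0
  Δ^7: 0
The third differences are constant (6) and nonzero, while all higher differences vanish, so the minimal degree is 3.

3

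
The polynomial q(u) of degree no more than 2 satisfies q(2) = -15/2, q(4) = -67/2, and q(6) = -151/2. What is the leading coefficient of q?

-2

Write q(u) = au^2 + bu + c. Substituting each data point gives a linear system:
  4a + 2b + c = -15/2
  16a + 4b + c = -67/2
  36a + 6b + c = -151/2
Solving the system yields a = -2, b = -1, c = 5/2.
So q(u) = -2u^2 - u + 5/2.
The leading coefficient is -2.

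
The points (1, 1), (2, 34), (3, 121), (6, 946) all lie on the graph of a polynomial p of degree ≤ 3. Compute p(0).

Write p(n) = an^3 + bn^2 + cn + d. Substituting each data point gives a linear system:
  a + b + c + d = 1
  8a + 4b + 2c + d = 34
  27a + 9b + 3c + d = 121
  216a + 36b + 6c + d = 946
Solving the system yields a = 4, b = 3, c = -4, d = -2.
So p(n) = 4n^3 + 3n^2 - 4n - 2.
Then p(0) = -2.

-2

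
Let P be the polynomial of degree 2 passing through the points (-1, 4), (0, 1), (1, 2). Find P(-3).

22

Using the Lagrange interpolation formula with nodes -1, 0, 1:
  L_0(u) = u(u - 1) / 2
  L_1(u) = (u + 1)(u - 1) / -1
  L_2(u) = (u + 1)u / 2
Then P(u) = 4·L_0(u) + 1·L_1(u) + 2·L_2(u).
Expanding and collecting terms gives P(u) = 2u^2 - u + 1.
Evaluating at u = -3: P(-3) = 22.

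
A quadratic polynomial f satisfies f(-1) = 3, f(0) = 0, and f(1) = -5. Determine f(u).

Write f(u) = au^2 + bu + c. Substituting each data point gives a linear system:
  a - b + c = 3
  c = 0
  a + b + c = -5
Solving the system yields a = -1, b = -4, c = 0.
So f(u) = -u² - 4u.
Check: f(1) = -5. ✓

f(u) = -u^2 - 4u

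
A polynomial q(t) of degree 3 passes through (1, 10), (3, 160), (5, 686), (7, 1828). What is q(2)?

Forward differences of the values at t = 1, 3, 5, 7:
  q  : 10  160  686  1828
  Δ  : 150  526  1142
  Δ^2: 376  616
  Δ^3: 240
The third differences are constant, confirming degree 3.
Interpolating (Newton forward form) and evaluating at t = 2 gives q(2) = 53.

53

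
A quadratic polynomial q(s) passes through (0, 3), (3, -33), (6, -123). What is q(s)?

Using the Lagrange interpolation formula with nodes 0, 3, 6:
  L_0(s) = (s - 3)(s - 6) / 18
  L_1(s) = s(s - 6) / -9
  L_2(s) = s(s - 3) / 18
Then q(s) = 3·L_0(s) - 33·L_1(s) - 123·L_2(s).
Expanding and collecting terms gives q(s) = -3s^2 - 3s + 3.
Check: q(3) = -33. ✓

q(s) = -3s^2 - 3s + 3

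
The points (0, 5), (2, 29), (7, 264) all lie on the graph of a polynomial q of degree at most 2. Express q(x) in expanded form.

Using the Lagrange interpolation formula with nodes 0, 2, 7:
  L_0(x) = (x - 2)(x - 7) / 14
  L_1(x) = x(x - 7) / -10
  L_2(x) = x(x - 2) / 35
Then q(x) = 5·L_0(x) + 29·L_1(x) + 264·L_2(x).
Expanding and collecting terms gives q(x) = 5x^2 + 2x + 5.
Check: q(2) = 29. ✓

q(x) = 5x^2 + 2x + 5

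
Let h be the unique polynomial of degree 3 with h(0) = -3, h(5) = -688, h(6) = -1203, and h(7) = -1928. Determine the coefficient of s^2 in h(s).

3

Write h(s) = as^3 + bs^2 + cs + d. Substituting each data point gives a linear system:
  d = -3
  125a + 25b + 5c + d = -688
  216a + 36b + 6c + d = -1203
  343a + 49b + 7c + d = -1928
Solving the system yields a = -6, b = 3, c = -2, d = -3.
So h(s) = -6s³ + 3s² - 2s - 3.
The coefficient of s^2 is 3.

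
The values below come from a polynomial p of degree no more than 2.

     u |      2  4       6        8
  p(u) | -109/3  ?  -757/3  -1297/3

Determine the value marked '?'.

The 3 known points determine the degree-2 polynomial uniquely.
Write p(u) = au^2 + bu + c. Substituting each data point gives a linear system:
  4a + 2b + c = -109/3
  36a + 6b + c = -757/3
  64a + 8b + c = -1297/3
Solving the system yields a = -6, b = -6, c = -1/3.
So p(u) = -6u^2 - 6u - 1/3.
Then p(4) = -361/3.

-361/3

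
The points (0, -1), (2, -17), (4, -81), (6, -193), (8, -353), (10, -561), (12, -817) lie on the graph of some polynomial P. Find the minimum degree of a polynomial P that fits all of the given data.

2

Forward differences of the values at n = 0, 2, 4, 6, 8, 10, 12:
  P  : -1  -17  -81  -193  -353  -561  -817
  Δ  : -16  -64  -112  -160  -208  -256
  Δ^2: -48  -48  -48  -48  -48
  Δ^3: 0  0  0  0
  Δ^4: 0  0  0
  Δ^5: 0  0
  Δ^6: 0
The second differences are constant (-48) and nonzero, while all higher differences vanish, so the minimal degree is 2.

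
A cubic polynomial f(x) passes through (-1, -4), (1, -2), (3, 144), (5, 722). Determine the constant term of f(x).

-3

Write f(x) = ax^3 + bx^2 + cx + d. Substituting each data point gives a linear system:
  -a + b - c + d = -4
  a + b + c + d = -2
  27a + 9b + 3c + d = 144
  125a + 25b + 5c + d = 722
Solving the system yields a = 6, b = 0, c = -5, d = -3.
So f(x) = 6x³ - 5x - 3.
The constant term is -3.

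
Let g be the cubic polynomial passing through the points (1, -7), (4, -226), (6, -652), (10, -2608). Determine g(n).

g(n) = -2n^3 - 6n^2 - n + 2

Using the Lagrange interpolation formula with nodes 1, 4, 6, 10:
  L_0(n) = (n - 4)(n - 6)(n - 10) / -135
  L_1(n) = (n - 1)(n - 6)(n - 10) / 36
  L_2(n) = (n - 1)(n - 4)(n - 10) / -40
  L_3(n) = (n - 1)(n - 4)(n - 6) / 216
Then g(n) = -7·L_0(n) - 226·L_1(n) - 652·L_2(n) - 2608·L_3(n).
Expanding and collecting terms gives g(n) = -2n³ - 6n² - n + 2.
Check: g(4) = -226. ✓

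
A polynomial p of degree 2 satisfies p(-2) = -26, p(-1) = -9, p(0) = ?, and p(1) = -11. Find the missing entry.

The 3 known points determine the degree-2 polynomial uniquely.
Write p(x) = ax^2 + bx + c. Substituting each data point gives a linear system:
  4a - 2b + c = -26
  a - b + c = -9
  a + b + c = -11
Solving the system yields a = -6, b = -1, c = -4.
So p(x) = -6x^2 - x - 4.
Then p(0) = -4.

-4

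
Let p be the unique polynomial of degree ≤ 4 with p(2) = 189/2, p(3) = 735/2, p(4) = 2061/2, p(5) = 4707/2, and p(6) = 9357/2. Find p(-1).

-9/2

Using the Lagrange interpolation formula with nodes 2, 3, 4, 5, 6:
  L_0(n) = (n - 3)(n - 4)(n - 5)(n - 6) / 24
  L_1(n) = (n - 2)(n - 4)(n - 5)(n - 6) / -6
  L_2(n) = (n - 2)(n - 3)(n - 5)(n - 6) / 4
  L_3(n) = (n - 2)(n - 3)(n - 4)(n - 6) / -6
  L_4(n) = (n - 2)(n - 3)(n - 4)(n - 5) / 24
Then p(n) = 189/2·L_0(n) + 735/2·L_1(n) + 2061/2·L_2(n) + 4707/2·L_3(n) + 9357/2·L_4(n).
Expanding and collecting terms gives p(n) = 3n^4 + 3n^3 + 3n^2 + 6n - 3/2.
Evaluating at n = -1: p(-1) = -9/2.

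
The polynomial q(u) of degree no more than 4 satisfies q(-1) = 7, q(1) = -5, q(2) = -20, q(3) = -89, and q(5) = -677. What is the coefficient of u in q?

-5

Write q(u) = au^4 + bu^3 + cu^2 + du + e. Substituting each data point gives a linear system:
  a - b + c - d + e = 7
  a + b + c + d + e = -5
  16a + 8b + 4c + 2d + e = -20
  81a + 27b + 9c + 3d + e = -89
  625a + 125b + 25c + 5d + e = -677
Solving the system yields a = -1, b = -1, c = 4, d = -5, e = -2.
So q(u) = -u^4 - u^3 + 4u^2 - 5u - 2.
The coefficient of u is -5.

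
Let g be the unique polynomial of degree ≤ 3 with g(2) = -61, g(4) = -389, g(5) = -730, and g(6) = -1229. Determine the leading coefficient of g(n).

Write g(n) = an^3 + bn^2 + cn + d. Substituting each data point gives a linear system:
  8a + 4b + 2c + d = -61
  64a + 16b + 4c + d = -389
  125a + 25b + 5c + d = -730
  216a + 36b + 6c + d = -1229
Solving the system yields a = -5, b = -4, c = 0, d = -5.
So g(n) = -5n^3 - 4n^2 - 5.
The leading coefficient is -5.

-5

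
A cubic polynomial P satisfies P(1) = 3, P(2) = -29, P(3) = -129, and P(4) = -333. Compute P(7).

Forward differences of the values at u = 1, 2, 3, 4:
  P  : 3  -29  -129  -333
  Δ  : -32  -100  -204
  Δ^2: -68  -104
  Δ^3: -36
The third differences are constant, confirming degree 3.
Interpolating (Newton forward form) and evaluating at u = 7 gives P(7) = -1929.

-1929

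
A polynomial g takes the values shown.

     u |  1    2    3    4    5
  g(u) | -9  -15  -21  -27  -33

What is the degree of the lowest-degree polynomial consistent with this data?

Forward differences of the values at u = 1, 2, 3, 4, 5:
  g  : -9  -15  -21  -27  -33
  Δ  : -6  -6  -6  -6
  Δ^2: 0  0  0
  Δ^3: 0  0
  Δ^4: 0
The first differences are constant (-6) and nonzero, while all higher differences vanish, so the minimal degree is 1.

1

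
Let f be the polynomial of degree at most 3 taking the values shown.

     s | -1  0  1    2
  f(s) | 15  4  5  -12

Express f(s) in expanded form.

Write f(s) = as^3 + bs^2 + cs + d. Substituting each data point gives a linear system:
  -a + b - c + d = 15
  d = 4
  a + b + c + d = 5
  8a + 4b + 2c + d = -12
Solving the system yields a = -5, b = 6, c = 0, d = 4.
So f(s) = -5s^3 + 6s^2 + 4.
Check: f(1) = 5. ✓

f(s) = -5s^3 + 6s^2 + 4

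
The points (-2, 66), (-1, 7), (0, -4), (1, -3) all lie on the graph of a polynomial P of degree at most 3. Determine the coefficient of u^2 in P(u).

6

Write P(u) = au^3 + bu^2 + cu + d. Substituting each data point gives a linear system:
  -8a + 4b - 2c + d = 66
  -a + b - c + d = 7
  d = -4
  a + b + c + d = -3
Solving the system yields a = -6, b = 6, c = 1, d = -4.
So P(u) = -6u^3 + 6u^2 + u - 4.
The coefficient of u^2 is 6.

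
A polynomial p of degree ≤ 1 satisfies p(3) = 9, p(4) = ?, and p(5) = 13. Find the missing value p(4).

On equispaced nodes a degree-1 polynomial has vanishing second forward difference, so
  p(3) - 2·p(4) + p(5) = 0.
Substituting the known values and solving for p(4):
  -2·p(4) = -22
  p(4) = 11.

11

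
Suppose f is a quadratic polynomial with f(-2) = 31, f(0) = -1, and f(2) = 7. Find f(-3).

62

Write f(u) = au^2 + bu + c. Substituting each data point gives a linear system:
  4a - 2b + c = 31
  c = -1
  4a + 2b + c = 7
Solving the system yields a = 5, b = -6, c = -1.
So f(u) = 5u^2 - 6u - 1.
Then f(-3) = 62.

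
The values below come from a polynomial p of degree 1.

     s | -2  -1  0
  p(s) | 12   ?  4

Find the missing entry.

8

On equispaced nodes a degree-1 polynomial has vanishing second forward difference, so
  p(-2) - 2·p(-1) + p(0) = 0.
Substituting the known values and solving for p(-1):
  -2·p(-1) = -16
  p(-1) = 8.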